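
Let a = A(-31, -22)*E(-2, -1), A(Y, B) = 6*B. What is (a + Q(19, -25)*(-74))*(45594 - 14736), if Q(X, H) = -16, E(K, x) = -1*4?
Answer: 52828896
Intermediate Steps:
E(K, x) = -4
a = 528 (a = (6*(-22))*(-4) = -132*(-4) = 528)
(a + Q(19, -25)*(-74))*(45594 - 14736) = (528 - 16*(-74))*(45594 - 14736) = (528 + 1184)*30858 = 1712*30858 = 52828896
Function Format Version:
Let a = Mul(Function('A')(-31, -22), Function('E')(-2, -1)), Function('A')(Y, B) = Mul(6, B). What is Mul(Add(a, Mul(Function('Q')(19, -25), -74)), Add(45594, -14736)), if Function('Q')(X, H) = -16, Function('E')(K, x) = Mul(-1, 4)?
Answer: 52828896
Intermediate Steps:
Function('E')(K, x) = -4
a = 528 (a = Mul(Mul(6, -22), -4) = Mul(-132, -4) = 528)
Mul(Add(a, Mul(Function('Q')(19, -25), -74)), Add(45594, -14736)) = Mul(Add(528, Mul(-16, -74)), Add(45594, -14736)) = Mul(Add(528, 1184), 30858) = Mul(1712, 30858) = 52828896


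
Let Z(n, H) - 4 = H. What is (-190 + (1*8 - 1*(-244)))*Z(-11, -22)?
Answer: -1116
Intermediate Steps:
Z(n, H) = 4 + H
(-190 + (1*8 - 1*(-244)))*Z(-11, -22) = (-190 + (1*8 - 1*(-244)))*(4 - 22) = (-190 + (8 + 244))*(-18) = (-190 + 252)*(-18) = 62*(-18) = -1116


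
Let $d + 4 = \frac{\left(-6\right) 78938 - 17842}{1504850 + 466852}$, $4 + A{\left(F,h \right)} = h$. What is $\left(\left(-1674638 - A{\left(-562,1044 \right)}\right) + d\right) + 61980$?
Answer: $- \frac{1590869976137}{985851} \approx -1.6137 \cdot 10^{6}$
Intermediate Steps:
$A{\left(F,h \right)} = -4 + h$
$d = - \frac{4189139}{985851}$ ($d = -4 + \frac{\left(-6\right) 78938 - 17842}{1504850 + 466852} = -4 + \frac{-473628 - 17842}{1971702} = -4 - \frac{245735}{985851} = - \frac{4189139}{985851} \approx -4.2493$)
$\left(\left(-1674638 - A{\left(-562,1044 \right)}\right) + d\right) + 61980 = \left(\left(-1674638 - \left(-4 + 1044\right)\right) - \frac{4189139}{985851}\right) + 61980 = \left(\left(-1674638 - 1040\right) - \frac{4189139}{985851}\right) + 61980 = \left(-1675678 - \frac{4189139}{985851}\right) + 61980 = - \frac{1651973021117}{985851} + 61980 = - \frac{1590869976137}{985851}$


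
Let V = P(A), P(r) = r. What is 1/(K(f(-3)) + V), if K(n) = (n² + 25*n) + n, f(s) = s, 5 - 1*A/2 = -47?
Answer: 1/35 ≈ 0.028571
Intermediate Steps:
A = 104 (A = 10 - 2*(-47) = 10 + 94 = 104)
K(n) = n² + 26*n
V = 104
1/(K(f(-3)) + V) = 1/(-3*(26 - 3) + 104) = 1/(-3*23 + 104) = 1/(-69 + 104) = 1/35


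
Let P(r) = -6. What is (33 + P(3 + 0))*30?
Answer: 810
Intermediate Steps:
(33 + P(3 + 0))*30 = (33 - 6)*30 = 27*30 = 810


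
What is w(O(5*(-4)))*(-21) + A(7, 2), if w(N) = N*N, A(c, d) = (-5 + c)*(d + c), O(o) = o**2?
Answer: -3359982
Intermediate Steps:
A(c, d) = (-5 + c)*(c + d)
w(N) = N**2
w(O(5*(-4)))*(-21) + A(7, 2) = ((5*(-4))**2)**2*(-21) + (7**2 - 5*7 - 5*2 + 7*2) = ((-20)**2)**2*(-21) + (49 - 35 - 10 + 14) = 400**2*(-21) + 18 = 160000*(-21) + 18 = -3360000 + 18 = -3359982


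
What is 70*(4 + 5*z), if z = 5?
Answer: 2030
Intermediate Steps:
70*(4 + 5*z) = 70*(4 + 5*5) = 70*(4 + 25) = 70*29 = 2030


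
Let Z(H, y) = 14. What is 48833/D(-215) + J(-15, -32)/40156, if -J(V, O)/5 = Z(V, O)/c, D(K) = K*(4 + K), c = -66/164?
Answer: 16242836846/15028834755 ≈ 1.0808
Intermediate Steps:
c = -33/82 (c = -66*1/164 = -33/82 ≈ -0.40244)
J(V, O) = 5740/33 (J(V, O) = -70/(-33/82) = -70*(-82)/33 = -5*(-1148/33) = 5740/33)
48833/D(-215) + J(-15, -32)/40156 = 48833/((-215*(4 - 215))) + (5740/33)/40156 = 48833/((-215*(-211))) + (5740/33)*(1/40156) = 48833/45365 + 1435/331287 = 16242836846/15028834755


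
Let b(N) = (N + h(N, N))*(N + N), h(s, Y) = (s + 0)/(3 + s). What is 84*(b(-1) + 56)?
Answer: 4956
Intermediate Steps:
h(s, Y) = s/(3 + s)
b(N) = 2*N*(N + N/(3 + N)) (b(N) = (N + N/(3 + N))*(N + N) = (N + N/(3 + N))*(2*N) = 2*N*(N + N/(3 + N)))
84*(b(-1) + 56) = 84*(2*(-1)²*(4 - 1)/(3 - 1) + 56) = 84*(2*1*3/2 + 56) = 84*(2*1*(½)*3 + 56) = 84*(3 + 56) = 84*59 = 4956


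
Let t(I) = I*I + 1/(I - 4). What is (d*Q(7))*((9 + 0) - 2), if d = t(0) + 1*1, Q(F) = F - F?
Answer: 0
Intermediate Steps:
Q(F) = 0
t(I) = I² + 1/(-4 + I)
d = ¾ (d = (1 + 0³ - 4*0²)/(-4 + 0) + 1*1 = (1 + 0 - 4*0)/(-4) + 1 = -(1 + 0 + 0)/4 + 1 = -¼*1 + 1 = -¼ + 1 = ¾ ≈ 0.75000)
(d*Q(7))*((9 + 0) - 2) = ((¾)*0)*((9 + 0) - 2) = 0*(9 - 2) = 0*7 = 0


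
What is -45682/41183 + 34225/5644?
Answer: 1151658967/232436852 ≈ 4.9547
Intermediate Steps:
-45682/41183 + 34225/5644 = 1151658967/232436852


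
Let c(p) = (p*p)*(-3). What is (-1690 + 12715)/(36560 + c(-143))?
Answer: -1575/3541 ≈ -0.44479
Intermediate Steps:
c(p) = -3*p² (c(p) = p²*(-3) = -3*p²)
(-1690 + 12715)/(36560 + c(-143)) = (-1690 + 12715)/(36560 - 3*(-143)²) = 11025/(36560 - 3*20449) = 11025/(36560 - 61347) = 11025/(-24787) = 11025*(-1/24787) = -1575/3541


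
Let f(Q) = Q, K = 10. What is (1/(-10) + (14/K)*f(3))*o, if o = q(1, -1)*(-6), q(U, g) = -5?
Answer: 123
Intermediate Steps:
o = 30 (o = -5*(-6) = 30)
(1/(-10) + (14/K)*f(3))*o = (1/(-10) + (14/10)*3)*30 = (-⅒ + (14*(⅒))*3)*30 = (-⅒ + (7/5)*3)*30 = (-⅒ + 21/5)*30 = (41/10)*30 = 123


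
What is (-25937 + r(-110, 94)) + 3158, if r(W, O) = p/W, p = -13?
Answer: -2505677/110 ≈ -22779.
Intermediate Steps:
r(W, O) = -13/W
(-25937 + r(-110, 94)) + 3158 = (-25937 - 13/(-110)) + 3158 = (-25937 - 13*(-1/110)) + 3158 = (-25937 + 13/110) + 3158 = -2853057/110 + 3158 = -2505677/110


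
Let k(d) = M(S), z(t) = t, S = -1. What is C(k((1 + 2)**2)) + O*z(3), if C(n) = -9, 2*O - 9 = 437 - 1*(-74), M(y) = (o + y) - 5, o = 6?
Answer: 771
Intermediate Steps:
M(y) = 1 + y (M(y) = (6 + y) - 5 = 1 + y)
k(d) = 0 (k(d) = 1 - 1 = 0)
O = 260 (O = 9/2 + (437 - 1*(-74))/2 = 9/2 + (437 + 74)/2 = 9/2 + (1/2)*511 = 9/2 + 511/2 = 260)
C(k((1 + 2)**2)) + O*z(3) = -9 + 260*3 = -9 + 780 = 771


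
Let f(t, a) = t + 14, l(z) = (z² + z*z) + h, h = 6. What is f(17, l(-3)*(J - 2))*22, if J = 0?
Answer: 682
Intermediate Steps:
l(z) = 6 + 2*z² (l(z) = (z² + z*z) + 6 = (z² + z²) + 6 = 2*z² + 6 = 6 + 2*z²)
f(t, a) = 14 + t
f(17, l(-3)*(J - 2))*22 = (14 + 17)*22 = 31*22 = 682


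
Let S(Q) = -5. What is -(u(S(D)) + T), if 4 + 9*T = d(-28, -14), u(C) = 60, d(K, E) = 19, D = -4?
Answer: -185/3 ≈ -61.667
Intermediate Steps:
T = 5/3 (T = -4/9 + (⅑)*19 = -4/9 + 19/9 = 5/3 ≈ 1.6667)
-(u(S(D)) + T) = -(60 + 5/3) = -1*185/3 = -185/3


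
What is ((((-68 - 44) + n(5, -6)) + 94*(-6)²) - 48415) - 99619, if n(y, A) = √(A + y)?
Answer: -144762 + I ≈ -1.4476e+5 + 1.0*I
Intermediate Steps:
((((-68 - 44) + n(5, -6)) + 94*(-6)²) - 48415) - 99619 = ((((-68 - 44) + √(-6 + 5)) + 94*(-6)²) - 48415) - 99619 = (((-112 + √(-1)) + 94*36) - 48415) - 99619 = (((-112 + I) + 3384) - 48415) - 99619 = ((3272 + I) - 48415) - 99619 = (-45143 + I) - 99619 = -144762 + I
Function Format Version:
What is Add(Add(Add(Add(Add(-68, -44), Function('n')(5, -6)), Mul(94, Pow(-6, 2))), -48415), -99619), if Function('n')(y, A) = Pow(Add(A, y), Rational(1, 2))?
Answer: Add(-144762, I) ≈ Add(-1.4476e+5, Mul(1.0000, I))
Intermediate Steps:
Add(Add(Add(Add(Add(-68, -44), Function('n')(5, -6)), Mul(94, Pow(-6, 2))), -48415), -99619) = Add(Add(Add(Add(Add(-68, -44), Pow(Add(-6, 5), Rational(1, 2))), Mul(94, Pow(-6, 2))), -48415), -99619) = Add(Add(Add(Add(-112, Pow(-1, Rational(1, 2))), Mul(94, 36)), -48415), -99619) = Add(Add(Add(Add(-112, I), 3384), -48415), -99619) = Add(Add(Add(3272, I), -48415), -99619) = Add(Add(-45143, I), -99619) = Add(-144762, I)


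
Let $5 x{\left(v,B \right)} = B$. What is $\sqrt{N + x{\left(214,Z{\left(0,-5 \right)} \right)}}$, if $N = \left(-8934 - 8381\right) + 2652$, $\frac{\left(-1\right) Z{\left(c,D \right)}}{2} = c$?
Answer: $i \sqrt{14663} \approx 121.09 i$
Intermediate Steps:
$Z{\left(c,D \right)} = - 2 c$
$x{\left(v,B \right)} = \frac{B}{5}$
$N = -14663$ ($N = -17315 + 2652 = -14663$)
$\sqrt{N + x{\left(214,Z{\left(0,-5 \right)} \right)}} = \sqrt{-14663 + \frac{\left(-2\right) 0}{5}} = \sqrt{-14663 + \frac{1}{5} \cdot 0} = \sqrt{-14663 + 0} = \sqrt{-14663} = i \sqrt{14663}$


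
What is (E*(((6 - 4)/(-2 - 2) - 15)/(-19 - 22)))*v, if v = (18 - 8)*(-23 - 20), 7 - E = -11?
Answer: -119970/41 ≈ -2926.1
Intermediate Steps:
E = 18 (E = 7 - 1*(-11) = 7 + 11 = 18)
v = -430 (v = 10*(-43) = -430)
(E*(((6 - 4)/(-2 - 2) - 15)/(-19 - 22)))*v = (18*(((6 - 4)/(-2 - 2) - 15)/(-19 - 22)))*(-430) = (18*((2/(-4) - 15)/(-41)))*(-430) = (18*((2*(-¼) - 15)*(-1/41)))*(-430) = (18*((-½ - 15)*(-1/41)))*(-430) = (18*(-31/2*(-1/41)))*(-430) = (18*(31/82))*(-430) = (279/41)*(-430) = -119970/41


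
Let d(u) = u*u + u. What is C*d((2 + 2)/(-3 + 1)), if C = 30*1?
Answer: 60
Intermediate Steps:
C = 30
d(u) = u + u² (d(u) = u² + u = u + u²)
C*d((2 + 2)/(-3 + 1)) = 30*(((2 + 2)/(-3 + 1))*(1 + (2 + 2)/(-3 + 1))) = 30*((4/(-2))*(1 + 4/(-2))) = 30*((4*(-½))*(1 + 4*(-½))) = 30*(-2*(1 - 2)) = 30*(-2*(-1)) = 30*2 = 60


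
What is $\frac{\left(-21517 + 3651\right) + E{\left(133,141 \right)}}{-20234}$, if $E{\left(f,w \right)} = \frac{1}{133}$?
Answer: $\frac{2376177}{2691122} \approx 0.88297$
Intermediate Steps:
$E{\left(f,w \right)} = \frac{1}{133}$
$\frac{\left(-21517 + 3651\right) + E{\left(133,141 \right)}}{-20234} = \frac{\left(-21517 + 3651\right) + \frac{1}{133}}{-20234} = \left(-17866 + \frac{1}{133}\right) \left(- \frac{1}{20234}\right) = \left(- \frac{2376177}{133}\right) \left(- \frac{1}{20234}\right) = \frac{2376177}{2691122}$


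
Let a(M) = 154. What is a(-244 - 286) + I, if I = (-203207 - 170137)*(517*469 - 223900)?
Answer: -6934117958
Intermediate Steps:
I = -6934118112 (I = -373344*(242473 - 223900) = -373344*18573 = -6934118112)
a(-244 - 286) + I = 154 - 6934118112 = -6934117958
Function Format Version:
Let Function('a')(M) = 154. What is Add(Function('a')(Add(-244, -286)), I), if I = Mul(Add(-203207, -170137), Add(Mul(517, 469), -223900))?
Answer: -6934117958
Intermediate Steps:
I = -6934118112 (I = Mul(-373344, Add(242473, -223900)) = Mul(-373344, 18573) = -6934118112)
Add(Function('a')(Add(-244, -286)), I) = Add(154, -6934118112) = -6934117958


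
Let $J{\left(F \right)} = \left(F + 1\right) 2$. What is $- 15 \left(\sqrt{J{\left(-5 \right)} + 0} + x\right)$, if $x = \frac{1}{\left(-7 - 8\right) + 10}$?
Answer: $3 - 30 i \sqrt{2} \approx 3.0 - 42.426 i$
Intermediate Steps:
$J{\left(F \right)} = 2 + 2 F$ ($J{\left(F \right)} = \left(1 + F\right) 2 = 2 + 2 F$)
$x = - \frac{1}{5}$ ($x = \frac{1}{\left(-7 - 8\right) + 10} = \frac{1}{-15 + 10} = \frac{1}{-5} = - \frac{1}{5} \approx -0.2$)
$- 15 \left(\sqrt{J{\left(-5 \right)} + 0} + x\right) = - 15 \left(\sqrt{\left(2 + 2 \left(-5\right)\right) + 0} - \frac{1}{5}\right) = - 15 \left(\sqrt{\left(2 - 10\right) + 0} - \frac{1}{5}\right) = - 15 \left(\sqrt{-8 + 0} - \frac{1}{5}\right) = - 15 \left(\sqrt{-8} - \frac{1}{5}\right) = - 15 \left(2 i \sqrt{2} - \frac{1}{5}\right) = - 15 \left(- \frac{1}{5} + 2 i \sqrt{2}\right) = 3 - 30 i \sqrt{2}$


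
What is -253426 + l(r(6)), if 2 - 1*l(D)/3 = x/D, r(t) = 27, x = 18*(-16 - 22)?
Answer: -253344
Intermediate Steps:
x = -684 (x = 18*(-38) = -684)
l(D) = 6 + 2052/D (l(D) = 6 - (-2052)/D = 6 + 2052/D)
-253426 + l(r(6)) = -253426 + (6 + 2052/27) = -253426 + (6 + 2052*(1/27)) = -253426 + (6 + 76) = -253426 + 82 = -253344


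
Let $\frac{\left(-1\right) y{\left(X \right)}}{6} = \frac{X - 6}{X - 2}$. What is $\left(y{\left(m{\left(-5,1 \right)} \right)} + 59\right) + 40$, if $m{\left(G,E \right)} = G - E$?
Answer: $90$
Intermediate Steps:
$y{\left(X \right)} = - \frac{6 \left(-6 + X\right)}{-2 + X}$ ($y{\left(X \right)} = - 6 \frac{X - 6}{X - 2} = - 6 \frac{-6 + X}{-2 + X} = - \frac{6 \left(-6 + X\right)}{-2 + X}$)
$\left(y{\left(m{\left(-5,1 \right)} \right)} + 59\right) + 40 = \left(\frac{6 \left(6 - \left(-5 - 1\right)\right)}{-2 - 6} + 59\right) + 40 = \left(\frac{6 \left(6 - -6\right)}{-2 - 6} + 59\right) + 40 = \left(\frac{6 \left(6 + 6\right)}{-8} + 59\right) + 40 = \left(6 \left(- \frac{1}{8}\right) 12 + 59\right) + 40 = \left(-9 + 59\right) + 40 = 50 + 40 = 90$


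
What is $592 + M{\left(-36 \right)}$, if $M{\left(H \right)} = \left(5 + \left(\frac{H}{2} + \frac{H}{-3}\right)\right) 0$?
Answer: $592$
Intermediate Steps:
$M{\left(H \right)} = 0$ ($M{\left(H \right)} = \left(5 + \left(H \frac{1}{2} + H \left(- \frac{1}{3}\right)\right)\right) 0 = \left(5 + \left(\frac{H}{2} - \frac{H}{3}\right)\right) 0 = \left(5 + \frac{H}{6}\right) 0 = 0$)
$592 + M{\left(-36 \right)} = 592 + 0 = 592$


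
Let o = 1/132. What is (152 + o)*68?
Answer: 341105/33 ≈ 10337.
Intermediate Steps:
o = 1/132 ≈ 0.0075758
(152 + o)*68 = (152 + 1/132)*68 = (20065/132)*68 = 341105/33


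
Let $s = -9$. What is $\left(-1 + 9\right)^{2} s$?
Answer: $-576$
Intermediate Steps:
$\left(-1 + 9\right)^{2} s = \left(-1 + 9\right)^{2} \left(-9\right) = 8^{2} \left(-9\right) = 64 \left(-9\right) = -576$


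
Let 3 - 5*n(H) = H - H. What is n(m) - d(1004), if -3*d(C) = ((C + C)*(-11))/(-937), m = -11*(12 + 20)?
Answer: 118873/14055 ≈ 8.4577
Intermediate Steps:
m = -352 (m = -11*32 = -352)
n(H) = ⅗ (n(H) = ⅗ - (H - H)/5 = ⅗ - ⅕*0 = ⅗ + 0 = ⅗)
d(C) = -22*C/2811 (d(C) = -(C + C)*(-11)/(3*(-937)) = -(2*C)*(-11)*(-1)/(3*937) = -(-22*C)*(-1)/(3*937) = -22*C/2811)
n(m) - d(1004) = ⅗ - (-22)*1004/2811 = ⅗ - 1*(-22088/2811) = ⅗ + 22088/2811 = 118873/14055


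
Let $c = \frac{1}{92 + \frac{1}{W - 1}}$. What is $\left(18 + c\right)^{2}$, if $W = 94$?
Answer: $\frac{23752666161}{73222249} \approx 324.39$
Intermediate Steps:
$c = \frac{93}{8557}$ ($c = \frac{1}{92 + \frac{1}{94 - 1}} = \frac{1}{92 + \frac{1}{93}} = \frac{1}{\frac{8557}{93}} = \frac{93}{8557} \approx 0.010868$)
$\left(18 + c\right)^{2} = \left(18 + \frac{93}{8557}\right)^{2} = \left(\frac{154119}{8557}\right)^{2} = \frac{23752666161}{73222249}$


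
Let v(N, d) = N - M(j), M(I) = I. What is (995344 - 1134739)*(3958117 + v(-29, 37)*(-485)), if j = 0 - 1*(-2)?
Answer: -553837523040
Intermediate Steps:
j = 2 (j = 0 + 2 = 2)
v(N, d) = -2 + N (v(N, d) = N - 1*2 = N - 2 = -2 + N)
(995344 - 1134739)*(3958117 + v(-29, 37)*(-485)) = (995344 - 1134739)*(3958117 + (-2 - 29)*(-485)) = -139395*(3958117 - 31*(-485)) = -139395*(3958117 + 15035) = -139395*3973152 = -553837523040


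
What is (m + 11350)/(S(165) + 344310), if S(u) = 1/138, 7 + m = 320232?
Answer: 45757350/47514781 ≈ 0.96301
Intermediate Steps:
m = 320225 (m = -7 + 320232 = 320225)
S(u) = 1/138
(m + 11350)/(S(165) + 344310) = (320225 + 11350)/(1/138 + 344310) = 331575/(47514781/138) = 331575*(138/47514781) = 45757350/47514781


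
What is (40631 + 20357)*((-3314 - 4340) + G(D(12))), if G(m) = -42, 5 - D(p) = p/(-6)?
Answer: -469363648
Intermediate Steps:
D(p) = 5 + p/6 (D(p) = 5 - p/(-6) = 5 - p*(-1)/6 = 5 - (-1)*p/6 = 5 + p/6)
(40631 + 20357)*((-3314 - 4340) + G(D(12))) = (40631 + 20357)*((-3314 - 4340) - 42) = 60988*(-7654 - 42) = 60988*(-7696) = -469363648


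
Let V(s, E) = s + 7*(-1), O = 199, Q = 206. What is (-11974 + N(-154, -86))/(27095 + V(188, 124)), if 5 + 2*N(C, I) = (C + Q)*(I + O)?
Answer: -18077/54552 ≈ -0.33137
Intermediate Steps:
N(C, I) = -5/2 + (199 + I)*(206 + C)/2 (N(C, I) = -5/2 + ((C + 206)*(I + 199))/2 = -5/2 + ((206 + C)*(199 + I))/2 = -5/2 + ((199 + I)*(206 + C))/2 = -5/2 + (199 + I)*(206 + C)/2)
V(s, E) = -7 + s (V(s, E) = s - 7 = -7 + s)
(-11974 + N(-154, -86))/(27095 + V(188, 124)) = (-11974 + (40989/2 + 103*(-86) + (199/2)*(-154) + (½)*(-154)*(-86)))/(27095 + (-7 + 188)) = (-11974 + (40989/2 - 8858 - 15323 + 6622))/(27095 + 181) = (-11974 + 5871/2)/27276 = -18077/2*1/27276 = -18077/54552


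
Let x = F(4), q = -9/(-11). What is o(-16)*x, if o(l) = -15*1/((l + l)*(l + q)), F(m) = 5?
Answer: -825/5344 ≈ -0.15438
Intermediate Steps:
q = 9/11 (q = -9*(-1/11) = 9/11 ≈ 0.81818)
o(l) = -15/(2*l*(9/11 + l)) (o(l) = -15*1/((l + 9/11)*(l + l)) = -15*1/(2*l*(9/11 + l)) = -15/(2*l*(9/11 + l)))
x = 5
o(-16)*x = -165/2/(-16*(9 + 11*(-16)))*5 = -165/2*(-1/16)/(9 - 176)*5 = -165/2*(-1/16)/(-167)*5 = -165/2*(-1/16)*(-1/167)*5 = -165/5344*5 = -825/5344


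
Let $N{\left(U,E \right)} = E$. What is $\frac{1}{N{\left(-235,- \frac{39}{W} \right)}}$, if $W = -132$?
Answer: $\frac{44}{13} \approx 3.3846$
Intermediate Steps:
$\frac{1}{N{\left(-235,- \frac{39}{W} \right)}} = \frac{1}{\left(-39\right) \frac{1}{-132}} = \frac{1}{\left(-39\right) \left(- \frac{1}{132}\right)} = \frac{1}{\frac{13}{44}} = \frac{44}{13}$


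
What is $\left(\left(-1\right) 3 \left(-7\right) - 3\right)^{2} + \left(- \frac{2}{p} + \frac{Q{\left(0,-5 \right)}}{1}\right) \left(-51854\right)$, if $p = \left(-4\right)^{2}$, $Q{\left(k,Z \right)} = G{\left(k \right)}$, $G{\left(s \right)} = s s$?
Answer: $\frac{27223}{4} \approx 6805.8$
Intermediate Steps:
$G{\left(s \right)} = s^{2}$
$Q{\left(k,Z \right)} = k^{2}$
$p = 16$
$\left(\left(-1\right) 3 \left(-7\right) - 3\right)^{2} + \left(- \frac{2}{p} + \frac{Q{\left(0,-5 \right)}}{1}\right) \left(-51854\right) = \left(\left(-1\right) 3 \left(-7\right) - 3\right)^{2} + \left(- \frac{2}{16} + \frac{0^{2}}{1}\right) \left(-51854\right) = \left(\left(-3\right) \left(-7\right) - 3\right)^{2} + \left(\left(-2\right) \frac{1}{16} + 0 \cdot 1\right) \left(-51854\right) = \left(21 - 3\right)^{2} + \left(- \frac{1}{8} + 0\right) \left(-51854\right) = 18^{2} - - \frac{25927}{4} = 324 + \frac{25927}{4} = \frac{27223}{4}$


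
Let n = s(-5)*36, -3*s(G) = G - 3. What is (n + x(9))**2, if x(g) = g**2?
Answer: 31329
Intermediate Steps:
s(G) = 1 - G/3 (s(G) = -(G - 3)/3 = -(-3 + G)/3 = 1 - G/3)
n = 96 (n = (1 - 1/3*(-5))*36 = (1 + 5/3)*36 = (8/3)*36 = 96)
(n + x(9))**2 = (96 + 9**2)**2 = (96 + 81)**2 = 177**2 = 31329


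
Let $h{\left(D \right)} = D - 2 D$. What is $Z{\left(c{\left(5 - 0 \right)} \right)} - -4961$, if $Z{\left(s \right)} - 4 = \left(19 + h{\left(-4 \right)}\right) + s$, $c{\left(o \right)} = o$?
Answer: $4993$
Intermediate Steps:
$h{\left(D \right)} = - D$
$Z{\left(s \right)} = 27 + s$ ($Z{\left(s \right)} = 4 + \left(\left(19 - -4\right) + s\right) = 4 + \left(\left(19 + 4\right) + s\right) = 4 + \left(23 + s\right) = 27 + s$)
$Z{\left(c{\left(5 - 0 \right)} \right)} - -4961 = \left(27 + \left(5 - 0\right)\right) - -4961 = \left(27 + \left(5 + 0\right)\right) + 4961 = \left(27 + 5\right) + 4961 = 32 + 4961 = 4993$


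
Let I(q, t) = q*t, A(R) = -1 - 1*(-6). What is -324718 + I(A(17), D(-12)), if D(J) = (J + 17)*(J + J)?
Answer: -325318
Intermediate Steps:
D(J) = 2*J*(17 + J) (D(J) = (17 + J)*(2*J) = 2*J*(17 + J))
A(R) = 5 (A(R) = -1 + 6 = 5)
-324718 + I(A(17), D(-12)) = -324718 + 5*(2*(-12)*(17 - 12)) = -324718 + 5*(2*(-12)*5) = -324718 + 5*(-120) = -324718 - 600 = -325318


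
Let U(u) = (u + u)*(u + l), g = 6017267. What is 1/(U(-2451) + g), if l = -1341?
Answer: 1/24605651 ≈ 4.0641e-8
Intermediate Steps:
U(u) = 2*u*(-1341 + u) (U(u) = (u + u)*(u - 1341) = (2*u)*(-1341 + u) = 2*u*(-1341 + u))
1/(U(-2451) + g) = 1/(2*(-2451)*(-1341 - 2451) + 6017267) = 1/(2*(-2451)*(-3792) + 6017267) = 1/(18588384 + 6017267) = 1/24605651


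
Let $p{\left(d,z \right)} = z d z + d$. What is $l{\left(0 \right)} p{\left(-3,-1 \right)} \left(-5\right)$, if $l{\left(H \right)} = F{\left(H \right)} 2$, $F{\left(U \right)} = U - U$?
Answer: $0$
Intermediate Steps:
$F{\left(U \right)} = 0$
$p{\left(d,z \right)} = d + d z^{2}$ ($p{\left(d,z \right)} = d z z + d = d z^{2} + d = d + d z^{2}$)
$l{\left(H \right)} = 0$ ($l{\left(H \right)} = 0 \cdot 2 = 0$)
$l{\left(0 \right)} p{\left(-3,-1 \right)} \left(-5\right) = 0 \left(- 3 \left(1 + \left(-1\right)^{2}\right)\right) \left(-5\right) = 0 \left(- 3 \left(1 + 1\right)\right) \left(-5\right) = 0 \left(\left(-3\right) 2\right) \left(-5\right) = 0 \left(-6\right) \left(-5\right) = 0 \left(-5\right) = 0$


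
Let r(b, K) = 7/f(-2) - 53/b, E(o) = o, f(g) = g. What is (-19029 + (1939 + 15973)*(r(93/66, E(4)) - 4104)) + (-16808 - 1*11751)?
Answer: -2303140360/31 ≈ -7.4295e+7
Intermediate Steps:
r(b, K) = -7/2 - 53/b (r(b, K) = 7/(-2) - 53/b = 7*(-½) - 53/b = -7/2 - 53/b)
(-19029 + (1939 + 15973)*(r(93/66, E(4)) - 4104)) + (-16808 - 1*11751) = (-19029 + (1939 + 15973)*((-7/2 - 53/(93/66)) - 4104)) + (-16808 - 1*11751) = (-19029 + 17912*((-7/2 - 53/(93*(1/66))) - 4104)) + (-16808 - 11751) = (-19029 + 17912*((-7/2 - 53/31/22) - 4104)) - 28559 = (-19029 + 17912*((-7/2 - 53*22/31) - 4104)) - 28559 = (-19029 + 17912*((-7/2 - 1166/31) - 4104)) - 28559 = (-19029 + 17912*(-2549/62 - 4104)) - 28559 = (-19029 + 17912*(-256997/62)) - 28559 = (-19029 - 2301665132/31) - 28559 = -2302255031/31 - 28559 = -2303140360/31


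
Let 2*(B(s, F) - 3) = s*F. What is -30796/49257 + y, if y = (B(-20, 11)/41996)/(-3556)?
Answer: -4599000879197/7355930832432 ≈ -0.62521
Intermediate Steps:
B(s, F) = 3 + F*s/2 (B(s, F) = 3 + (s*F)/2 = 3 + (F*s)/2 = 3 + F*s/2)
y = 107/149337776 (y = ((3 + (1/2)*11*(-20))/41996)/(-3556) = ((3 - 110)*(1/41996))*(-1/3556) = -107*1/41996*(-1/3556) = -107/41996*(-1/3556) = 107/149337776 ≈ 7.1650e-7)
-30796/49257 + y = -30796/49257 + 107/149337776 = -4599000879197/7355930832432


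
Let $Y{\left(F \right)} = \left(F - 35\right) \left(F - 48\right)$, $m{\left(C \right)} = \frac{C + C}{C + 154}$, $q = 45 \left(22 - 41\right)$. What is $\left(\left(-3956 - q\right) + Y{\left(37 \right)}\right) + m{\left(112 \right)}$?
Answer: $- \frac{59321}{19} \approx -3122.2$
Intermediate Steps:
$q = -855$ ($q = 45 \left(-19\right) = -855$)
$m{\left(C \right)} = \frac{2 C}{154 + C}$
$Y{\left(F \right)} = \left(-48 + F\right) \left(-35 + F\right)$ ($Y{\left(F \right)} = \left(-35 + F\right) \left(-48 + F\right) = \left(-48 + F\right) \left(-35 + F\right)$)
$\left(\left(-3956 - q\right) + Y{\left(37 \right)}\right) + m{\left(112 \right)} = \left(\left(-3956 - -855\right) + \left(1680 + 37^{2} - 3071\right)\right) + 2 \cdot 112 \frac{1}{154 + 112} = \left(\left(-3956 + 855\right) + \left(1680 + 1369 - 3071\right)\right) + 2 \cdot 112 \cdot \frac{1}{266} = \left(-3101 - 22\right) + 2 \cdot 112 \cdot \frac{1}{266} = -3123 + \frac{16}{19} = - \frac{59321}{19}$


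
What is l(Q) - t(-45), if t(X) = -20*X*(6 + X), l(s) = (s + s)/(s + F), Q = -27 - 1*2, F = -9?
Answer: 666929/19 ≈ 35102.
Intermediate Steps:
Q = -29 (Q = -27 - 2 = -29)
l(s) = 2*s/(-9 + s) (l(s) = (s + s)/(s - 9) = (2*s)/(-9 + s) = 2*s/(-9 + s))
t(X) = -20*X*(6 + X)
l(Q) - t(-45) = 2*(-29)/(-9 - 29) - (-20)*(-45)*(6 - 45) = 2*(-29)/(-38) - (-20)*(-45)*(-39) = 2*(-29)*(-1/38) - 1*(-35100) = 29/19 + 35100 = 666929/19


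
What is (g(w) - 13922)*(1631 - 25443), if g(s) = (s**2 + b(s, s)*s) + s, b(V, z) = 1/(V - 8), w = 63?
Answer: 12951037244/55 ≈ 2.3547e+8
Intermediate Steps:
b(V, z) = 1/(-8 + V)
g(s) = s + s**2 + s/(-8 + s) (g(s) = (s**2 + s/(-8 + s)) + s = s + s**2 + s/(-8 + s))
(g(w) - 13922)*(1631 - 25443) = (63*(1 + (1 + 63)*(-8 + 63))/(-8 + 63) - 13922)*(1631 - 25443) = (63*(1 + 64*55)/55 - 13922)*(-23812) = (63*(1/55)*(1 + 3520) - 13922)*(-23812) = (63*(1/55)*3521 - 13922)*(-23812) = (221823/55 - 13922)*(-23812) = -543887/55*(-23812) = 12951037244/55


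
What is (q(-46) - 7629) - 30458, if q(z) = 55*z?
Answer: -40617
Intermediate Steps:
(q(-46) - 7629) - 30458 = (55*(-46) - 7629) - 30458 = (-2530 - 7629) - 30458 = -10159 - 30458 = -40617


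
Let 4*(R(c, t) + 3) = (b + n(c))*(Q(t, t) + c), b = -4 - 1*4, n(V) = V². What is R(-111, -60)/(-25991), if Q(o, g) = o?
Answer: 2105535/103964 ≈ 20.253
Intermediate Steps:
b = -8 (b = -4 - 4 = -8)
R(c, t) = -3 + (-8 + c²)*(c + t)/4 (R(c, t) = -3 + ((-8 + c²)*(t + c))/4 = -3 + ((-8 + c²)*(c + t))/4 = -3 + (-8 + c²)*(c + t)/4)
R(-111, -60)/(-25991) = (-3 - 2*(-111) - 2*(-60) + (¼)*(-111)³ + (¼)*(-60)*(-111)²)/(-25991) = (-3 + 222 + 120 + (¼)*(-1367631) + (¼)*(-60)*12321)*(-1/25991) = (-3 + 222 + 120 - 1367631/4 - 184815)*(-1/25991) = -2105535/4*(-1/25991) = 2105535/103964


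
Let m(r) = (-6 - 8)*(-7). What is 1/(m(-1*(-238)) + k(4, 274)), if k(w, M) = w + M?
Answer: 1/376 ≈ 0.0026596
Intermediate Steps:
m(r) = 98 (m(r) = -14*(-7) = 98)
k(w, M) = M + w
1/(m(-1*(-238)) + k(4, 274)) = 1/(98 + (274 + 4)) = 1/(98 + 278) = 1/376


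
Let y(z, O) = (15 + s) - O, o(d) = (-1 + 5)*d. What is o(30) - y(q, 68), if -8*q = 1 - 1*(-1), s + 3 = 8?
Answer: 168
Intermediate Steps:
s = 5 (s = -3 + 8 = 5)
q = -1/4 (q = -(1 - 1*(-1))/8 = -(1 + 1)/8 = -1/8*2 = -1/4 ≈ -0.25000)
o(d) = 4*d
y(z, O) = 20 - O (y(z, O) = (15 + 5) - O = 20 - O)
o(30) - y(q, 68) = 4*30 - (20 - 1*68) = 120 - (20 - 68) = 120 - 1*(-48) = 120 + 48 = 168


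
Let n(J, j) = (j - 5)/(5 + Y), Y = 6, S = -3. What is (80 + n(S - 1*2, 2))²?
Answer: 769129/121 ≈ 6356.4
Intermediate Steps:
n(J, j) = -5/11 + j/11 (n(J, j) = (j - 5)/(5 + 6) = (-5 + j)/11 = (-5 + j)*(1/11) = -5/11 + j/11)
(80 + n(S - 1*2, 2))² = (80 + (-5/11 + (1/11)*2))² = (80 + (-5/11 + 2/11))² = (80 - 3/11)² = (877/11)² = 769129/121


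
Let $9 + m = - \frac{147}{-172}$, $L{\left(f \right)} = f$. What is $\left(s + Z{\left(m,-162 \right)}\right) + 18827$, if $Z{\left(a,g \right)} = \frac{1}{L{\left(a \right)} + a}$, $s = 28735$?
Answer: $\frac{66634276}{1401} \approx 47562.0$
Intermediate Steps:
$m = - \frac{1401}{172}$ ($m = -9 - \frac{147}{-172} = -9 - - \frac{147}{172} = -9 + \frac{147}{172} = - \frac{1401}{172} \approx -8.1454$)
$Z{\left(a,g \right)} = \frac{1}{2 a}$ ($Z{\left(a,g \right)} = \frac{1}{a + a} = \frac{1}{2 a}$)
$\left(s + Z{\left(m,-162 \right)}\right) + 18827 = \left(28735 + \frac{1}{2 \left(- \frac{1401}{172}\right)}\right) + 18827 = \left(28735 + \frac{1}{2} \left(- \frac{172}{1401}\right)\right) + 18827 = \left(28735 - \frac{86}{1401}\right) + 18827 = \frac{40257649}{1401} + 18827 = \frac{66634276}{1401}$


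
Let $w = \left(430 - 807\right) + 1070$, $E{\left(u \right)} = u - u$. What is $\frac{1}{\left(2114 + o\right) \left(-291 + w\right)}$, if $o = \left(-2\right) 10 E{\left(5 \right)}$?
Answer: $\frac{1}{849828} \approx 1.1767 \cdot 10^{-6}$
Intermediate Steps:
$E{\left(u \right)} = 0$
$w = 693$ ($w = -377 + 1070 = 693$)
$o = 0$ ($o = \left(-2\right) 10 \cdot 0 = \left(-20\right) 0 = 0$)
$\frac{1}{\left(2114 + o\right) \left(-291 + w\right)} = \frac{1}{\left(2114 + 0\right) \left(-291 + 693\right)} = \frac{1}{2114 \cdot 402} = \frac{1}{849828}$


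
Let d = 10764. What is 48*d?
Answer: 516672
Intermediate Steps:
48*d = 48*10764 = 516672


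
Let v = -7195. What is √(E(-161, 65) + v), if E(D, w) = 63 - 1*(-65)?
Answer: I*√7067 ≈ 84.065*I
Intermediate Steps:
E(D, w) = 128 (E(D, w) = 63 + 65 = 128)
√(E(-161, 65) + v) = √(128 - 7195) = √(-7067) = I*√7067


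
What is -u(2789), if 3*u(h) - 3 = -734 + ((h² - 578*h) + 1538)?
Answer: -2055762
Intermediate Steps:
u(h) = 269 - 578*h/3 + h²/3 (u(h) = 1 + (-734 + ((h² - 578*h) + 1538))/3 = 1 + (-734 + (1538 + h² - 578*h))/3 = 1 + (804 + h² - 578*h)/3 = 1 + (268 - 578*h/3 + h²/3) = 269 - 578*h/3 + h²/3)
-u(2789) = -(269 - 578/3*2789 + (⅓)*2789²) = -(269 - 1612042/3 + (⅓)*7778521) = -(269 - 1612042/3 + 7778521/3) = -1*2055762 = -2055762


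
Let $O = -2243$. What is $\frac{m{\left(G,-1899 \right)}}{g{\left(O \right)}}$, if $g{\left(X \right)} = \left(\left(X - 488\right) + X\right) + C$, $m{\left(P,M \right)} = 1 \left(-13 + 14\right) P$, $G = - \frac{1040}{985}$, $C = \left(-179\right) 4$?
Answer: $\frac{104}{560465} \approx 0.00018556$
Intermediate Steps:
$C = -716$
$G = - \frac{208}{197}$ ($G = \left(-1040\right) \frac{1}{985} = - \frac{208}{197} \approx -1.0558$)
$m{\left(P,M \right)} = P$ ($m{\left(P,M \right)} = 1 \cdot 1 P = 1 P = P$)
$g{\left(X \right)} = -1204 + 2 X$ ($g{\left(X \right)} = \left(\left(X - 488\right) + X\right) - 716 = \left(\left(-488 + X\right) + X\right) - 716 = \left(-488 + 2 X\right) - 716 = -1204 + 2 X$)
$\frac{m{\left(G,-1899 \right)}}{g{\left(O \right)}} = - \frac{208}{197 \left(-1204 + 2 \left(-2243\right)\right)} = - \frac{208}{197 \left(-1204 - 4486\right)} = - \frac{208}{197 \left(-5690\right)} = \left(- \frac{208}{197}\right) \left(- \frac{1}{5690}\right) = \frac{104}{560465}$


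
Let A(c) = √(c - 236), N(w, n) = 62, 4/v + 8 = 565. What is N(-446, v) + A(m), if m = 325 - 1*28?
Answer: 62 + √61 ≈ 69.810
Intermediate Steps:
v = 4/557 (v = 4/(-8 + 565) = 4/557 ≈ 0.0071813)
m = 297 (m = 325 - 28 = 297)
A(c) = √(-236 + c)
N(-446, v) + A(m) = 62 + √(-236 + 297) = 62 + √61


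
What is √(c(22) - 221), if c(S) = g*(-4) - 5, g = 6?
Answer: 5*I*√10 ≈ 15.811*I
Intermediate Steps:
c(S) = -29 (c(S) = 6*(-4) - 5 = -24 - 5 = -29)
√(c(22) - 221) = √(-29 - 221) = √(-250) = 5*I*√10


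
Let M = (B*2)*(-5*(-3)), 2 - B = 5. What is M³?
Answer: -729000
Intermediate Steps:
B = -3 (B = 2 - 1*5 = 2 - 5 = -3)
M = -90 (M = (-3*2)*(-5*(-3)) = -6*15 = -90)
M³ = (-90)³ = -729000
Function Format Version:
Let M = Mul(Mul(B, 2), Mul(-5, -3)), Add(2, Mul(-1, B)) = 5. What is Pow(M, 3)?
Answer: -729000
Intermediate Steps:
B = -3 (B = Add(2, Mul(-1, 5)) = Add(2, -5) = -3)
M = -90 (M = Mul(Mul(-3, 2), Mul(-5, -3)) = Mul(-6, 15) = -90)
Pow(M, 3) = Pow(-90, 3) = -729000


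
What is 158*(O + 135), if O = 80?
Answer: 33970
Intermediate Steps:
158*(O + 135) = 158*(80 + 135) = 158*215 = 33970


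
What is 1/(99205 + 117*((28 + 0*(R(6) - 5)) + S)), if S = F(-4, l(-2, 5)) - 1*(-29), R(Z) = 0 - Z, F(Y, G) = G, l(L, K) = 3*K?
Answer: 1/107629 ≈ 9.2912e-6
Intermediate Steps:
R(Z) = -Z
S = 44 (S = 3*5 - 1*(-29) = 15 + 29 = 44)
1/(99205 + 117*((28 + 0*(R(6) - 5)) + S)) = 1/(99205 + 117*((28 + 0*(-1*6 - 5)) + 44)) = 1/(99205 + 117*((28 + 0*(-6 - 5)) + 44)) = 1/(99205 + 117*((28 + 0*(-11)) + 44)) = 1/(99205 + 117*((28 + 0) + 44)) = 1/(99205 + 117*(28 + 44)) = 1/(99205 + 117*72) = 1/(99205 + 8424) = 1/107629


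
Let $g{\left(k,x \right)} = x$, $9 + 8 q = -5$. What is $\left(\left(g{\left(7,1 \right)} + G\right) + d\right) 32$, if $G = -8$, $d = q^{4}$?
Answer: $\frac{609}{8} \approx 76.125$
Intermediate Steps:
$q = - \frac{7}{4}$ ($q = - \frac{9}{8} + \frac{1}{8} \left(-5\right) = - \frac{9}{8} - \frac{5}{8} = - \frac{7}{4} \approx -1.75$)
$d = \frac{2401}{256}$ ($d = \left(- \frac{7}{4}\right)^{4} = \frac{2401}{256} \approx 9.3789$)
$\left(\left(g{\left(7,1 \right)} + G\right) + d\right) 32 = \left(\left(1 - 8\right) + \frac{2401}{256}\right) 32 = \left(-7 + \frac{2401}{256}\right) 32 = \frac{609}{256} \cdot 32 = \frac{609}{8}$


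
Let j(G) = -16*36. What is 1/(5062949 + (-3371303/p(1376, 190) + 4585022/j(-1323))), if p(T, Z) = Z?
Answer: 1440/7253633077 ≈ 1.9852e-7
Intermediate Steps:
j(G) = -576
1/(5062949 + (-3371303/p(1376, 190) + 4585022/j(-1323))) = 1/(5062949 + (-3371303/190 + 4585022/(-576))) = 1/(5062949 + (-3371303*1/190 + 4585022*(-1/576))) = 1/(5062949 + (-177437/10 - 2292511/288)) = 1/(5062949 - 37013483/1440) = 1/(7253633077/1440) = 1440/7253633077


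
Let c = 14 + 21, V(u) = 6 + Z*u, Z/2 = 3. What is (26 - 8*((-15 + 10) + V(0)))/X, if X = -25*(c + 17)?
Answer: -9/650 ≈ -0.013846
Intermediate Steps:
Z = 6 (Z = 2*3 = 6)
V(u) = 6 + 6*u
c = 35
X = -1300 (X = -25*(35 + 17) = -25*52 = -1300)
(26 - 8*((-15 + 10) + V(0)))/X = (26 - 8*((-15 + 10) + (6 + 6*0)))/(-1300) = (26 - 8*(-5 + (6 + 0)))*(-1/1300) = (26 - 8*(-5 + 6))*(-1/1300) = (26 - 8*1)*(-1/1300) = (26 - 8)*(-1/1300) = 18*(-1/1300) = -9/650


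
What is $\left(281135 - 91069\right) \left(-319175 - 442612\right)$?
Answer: $-144789807942$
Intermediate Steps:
$\left(281135 - 91069\right) \left(-319175 - 442612\right) = 190066 \left(-761787\right) = -144789807942$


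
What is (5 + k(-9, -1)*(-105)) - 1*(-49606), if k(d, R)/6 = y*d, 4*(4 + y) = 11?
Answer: 85047/2 ≈ 42524.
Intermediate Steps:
y = -5/4 (y = -4 + (¼)*11 = -4 + 11/4 = -5/4 ≈ -1.2500)
k(d, R) = -15*d/2 (k(d, R) = 6*(-5*d/4) = -15*d/2)
(5 + k(-9, -1)*(-105)) - 1*(-49606) = (5 - 15/2*(-9)*(-105)) - 1*(-49606) = (5 + (135/2)*(-105)) + 49606 = (5 - 14175/2) + 49606 = -14165/2 + 49606 = 85047/2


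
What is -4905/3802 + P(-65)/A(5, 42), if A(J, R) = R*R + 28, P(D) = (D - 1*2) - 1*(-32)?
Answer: -637345/486656 ≈ -1.3096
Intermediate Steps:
P(D) = 30 + D (P(D) = (D - 2) + 32 = (-2 + D) + 32 = 30 + D)
A(J, R) = 28 + R² (A(J, R) = R² + 28 = 28 + R²)
-4905/3802 + P(-65)/A(5, 42) = -4905/3802 + (30 - 65)/(28 + 42²) = -4905*1/3802 - 35/(28 + 1764) = -4905/3802 - 35/1792 = -4905/3802 - 35*1/1792 = -4905/3802 - 5/256 = -637345/486656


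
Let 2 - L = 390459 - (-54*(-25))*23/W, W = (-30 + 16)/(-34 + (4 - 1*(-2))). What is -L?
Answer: 328357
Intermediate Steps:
W = ½ (W = -14/(-34 + (4 + 2)) = -14/(-34 + 6) = -14/(-28) = -14*(-1/28) = ½ ≈ 0.50000)
L = -328357 (L = 2 - (390459 - (-54*(-25))*23/(½)) = 2 - (390459 - 1350*23*2) = 2 - (390459 - 1350*46) = 2 - (390459 - 1*62100) = 2 - (390459 - 62100) = 2 - 1*328359 = 2 - 328359 = -328357)
-L = -1*(-328357) = 328357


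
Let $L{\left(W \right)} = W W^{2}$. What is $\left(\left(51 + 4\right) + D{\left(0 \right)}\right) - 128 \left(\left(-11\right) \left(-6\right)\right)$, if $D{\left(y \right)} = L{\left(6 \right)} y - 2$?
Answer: $-8395$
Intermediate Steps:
$L{\left(W \right)} = W^{3}$
$D{\left(y \right)} = -2 + 216 y$ ($D{\left(y \right)} = 6^{3} y - 2 = 216 y - 2 = -2 + 216 y$)
$\left(\left(51 + 4\right) + D{\left(0 \right)}\right) - 128 \left(\left(-11\right) \left(-6\right)\right) = \left(\left(51 + 4\right) + \left(-2 + 216 \cdot 0\right)\right) - 128 \left(\left(-11\right) \left(-6\right)\right) = \left(55 + \left(-2 + 0\right)\right) - 8448 = \left(55 - 2\right) - 8448 = 53 - 8448 = -8395$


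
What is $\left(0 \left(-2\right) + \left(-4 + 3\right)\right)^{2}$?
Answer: $1$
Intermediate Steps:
$\left(0 \left(-2\right) + \left(-4 + 3\right)\right)^{2} = \left(0 - 1\right)^{2} = \left(-1\right)^{2} = 1$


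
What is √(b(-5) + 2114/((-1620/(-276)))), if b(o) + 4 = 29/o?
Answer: √709485/45 ≈ 18.718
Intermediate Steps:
b(o) = -4 + 29/o
√(b(-5) + 2114/((-1620/(-276)))) = √((-4 + 29/(-5)) + 2114/((-1620/(-276)))) = √((-4 + 29*(-⅕)) + 2114/((-1620*(-1)/276))) = √((-4 - 29/5) + 2114/((-4*(-135/92)))) = √(-49/5 + 2114/(135/23)) = √(-49/5 + 2114*(23/135)) = √(-49/5 + 48622/135) = √(47299/135) = √709485/45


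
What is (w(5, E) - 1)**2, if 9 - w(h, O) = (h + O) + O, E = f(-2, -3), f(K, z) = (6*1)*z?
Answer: 1521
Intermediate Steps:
f(K, z) = 6*z
E = -18 (E = 6*(-3) = -18)
w(h, O) = 9 - h - 2*O (w(h, O) = 9 - ((h + O) + O) = 9 - ((O + h) + O) = 9 - (h + 2*O) = 9 + (-h - 2*O) = 9 - h - 2*O)
(w(5, E) - 1)**2 = ((9 - 1*5 - 2*(-18)) - 1)**2 = ((9 - 5 + 36) - 1)**2 = (40 - 1)**2 = 39**2 = 1521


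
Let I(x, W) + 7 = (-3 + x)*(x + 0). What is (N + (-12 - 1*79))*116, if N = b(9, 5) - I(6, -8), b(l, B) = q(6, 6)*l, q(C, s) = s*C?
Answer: 25752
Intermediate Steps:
q(C, s) = C*s
b(l, B) = 36*l (b(l, B) = (6*6)*l = 36*l)
I(x, W) = -7 + x*(-3 + x) (I(x, W) = -7 + (-3 + x)*(x + 0) = -7 + (-3 + x)*x = -7 + x*(-3 + x))
N = 313 (N = 36*9 - (-7 + 6² - 3*6) = 324 - (-7 + 36 - 18) = 324 - 1*11 = 324 - 11 = 313)
(N + (-12 - 1*79))*116 = (313 + (-12 - 1*79))*116 = (313 + (-12 - 79))*116 = (313 - 91)*116 = 222*116 = 25752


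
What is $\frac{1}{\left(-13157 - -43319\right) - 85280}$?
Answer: $- \frac{1}{55118} \approx -1.8143 \cdot 10^{-5}$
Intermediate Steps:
$\frac{1}{\left(-13157 - -43319\right) - 85280} = \frac{1}{\left(-13157 + 43319\right) - 85280} = \frac{1}{30162 - 85280} = \frac{1}{-55118} = - \frac{1}{55118}$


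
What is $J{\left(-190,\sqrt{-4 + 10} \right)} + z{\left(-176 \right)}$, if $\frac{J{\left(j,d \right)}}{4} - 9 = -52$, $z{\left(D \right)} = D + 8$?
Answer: $-340$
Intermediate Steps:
$z{\left(D \right)} = 8 + D$
$J{\left(j,d \right)} = -172$ ($J{\left(j,d \right)} = 36 + 4 \left(-52\right) = 36 - 208 = -172$)
$J{\left(-190,\sqrt{-4 + 10} \right)} + z{\left(-176 \right)} = -172 + \left(8 - 176\right) = -172 - 168 = -340$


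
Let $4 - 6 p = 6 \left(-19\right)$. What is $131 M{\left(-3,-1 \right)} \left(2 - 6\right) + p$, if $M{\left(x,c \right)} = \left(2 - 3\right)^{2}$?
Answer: $- \frac{1513}{3} \approx -504.33$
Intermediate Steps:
$M{\left(x,c \right)} = 1$ ($M{\left(x,c \right)} = \left(-1\right)^{2} = 1$)
$p = \frac{59}{3}$ ($p = \frac{2}{3} - \frac{6 \left(-19\right)}{6} = \frac{2}{3} - -19 = \frac{2}{3} + 19 = \frac{59}{3} \approx 19.667$)
$131 M{\left(-3,-1 \right)} \left(2 - 6\right) + p = 131 \cdot 1 \left(2 - 6\right) + \frac{59}{3} = 131 \cdot 1 \left(-4\right) + \frac{59}{3} = 131 \left(-4\right) + \frac{59}{3} = -524 + \frac{59}{3} = - \frac{1513}{3}$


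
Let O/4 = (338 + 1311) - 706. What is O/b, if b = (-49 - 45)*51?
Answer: -1886/2397 ≈ -0.78682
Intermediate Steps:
b = -4794 (b = -94*51 = -4794)
O = 3772 (O = 4*((338 + 1311) - 706) = 4*(1649 - 706) = 4*943 = 3772)
O/b = 3772/(-4794) = 3772*(-1/4794) = -1886/2397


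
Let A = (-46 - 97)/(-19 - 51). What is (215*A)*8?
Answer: 24596/7 ≈ 3513.7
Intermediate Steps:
A = 143/70 (A = -143/(-70) = -143*(-1/70) = 143/70 ≈ 2.0429)
(215*A)*8 = (215*(143/70))*8 = (6149/14)*8 = 24596/7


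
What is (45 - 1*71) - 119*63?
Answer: -7523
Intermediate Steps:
(45 - 1*71) - 119*63 = (45 - 71) - 7497 = -26 - 7497 = -7523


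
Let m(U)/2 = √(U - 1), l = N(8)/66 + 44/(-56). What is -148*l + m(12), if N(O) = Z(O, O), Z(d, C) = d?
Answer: 22718/231 + 2*√11 ≈ 104.98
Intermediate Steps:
N(O) = O
l = -307/462 (l = 8/66 + 44/(-56) = 8*(1/66) + 44*(-1/56) = 4/33 - 11/14 = -307/462 ≈ -0.66450)
m(U) = 2*√(-1 + U) (m(U) = 2*√(U - 1) = 2*√(-1 + U))
-148*l + m(12) = -148*(-307/462) + 2*√(-1 + 12) = 22718/231 + 2*√11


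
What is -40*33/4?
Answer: -330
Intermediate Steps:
-40*33/4 = -1320*¼ = -330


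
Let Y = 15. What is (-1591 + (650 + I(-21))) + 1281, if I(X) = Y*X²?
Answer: 6955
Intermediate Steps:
I(X) = 15*X²
(-1591 + (650 + I(-21))) + 1281 = (-1591 + (650 + 15*(-21)²)) + 1281 = (-1591 + (650 + 15*441)) + 1281 = (-1591 + (650 + 6615)) + 1281 = (-1591 + 7265) + 1281 = 5674 + 1281 = 6955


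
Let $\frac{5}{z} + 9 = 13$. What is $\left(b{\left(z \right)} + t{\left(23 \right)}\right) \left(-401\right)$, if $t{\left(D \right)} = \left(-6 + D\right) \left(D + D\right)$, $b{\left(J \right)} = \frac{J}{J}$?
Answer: $-313983$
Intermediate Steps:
$z = \frac{5}{4}$ ($z = \frac{5}{-9 + 13} = \frac{5}{4} \approx 1.25$)
$b{\left(J \right)} = 1$
$t{\left(D \right)} = 2 D \left(-6 + D\right)$ ($t{\left(D \right)} = \left(-6 + D\right) 2 D = 2 D \left(-6 + D\right)$)
$\left(b{\left(z \right)} + t{\left(23 \right)}\right) \left(-401\right) = \left(1 + 2 \cdot 23 \left(-6 + 23\right)\right) \left(-401\right) = \left(1 + 2 \cdot 23 \cdot 17\right) \left(-401\right) = \left(1 + 782\right) \left(-401\right) = 783 \left(-401\right) = -313983$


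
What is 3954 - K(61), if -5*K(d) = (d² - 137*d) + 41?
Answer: 3035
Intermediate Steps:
K(d) = -41/5 - d²/5 + 137*d/5 (K(d) = -((d² - 137*d) + 41)/5 = -(41 + d² - 137*d)/5 = -41/5 - d²/5 + 137*d/5)
3954 - K(61) = 3954 - (-41/5 - ⅕*61² + (137/5)*61) = 3954 - (-41/5 - ⅕*3721 + 8357/5) = 3954 - (-41/5 - 3721/5 + 8357/5) = 3954 - 1*919 = 3954 - 919 = 3035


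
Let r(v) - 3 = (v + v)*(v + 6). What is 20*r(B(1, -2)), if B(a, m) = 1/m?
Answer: -50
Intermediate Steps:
r(v) = 3 + 2*v*(6 + v) (r(v) = 3 + (v + v)*(v + 6) = 3 + (2*v)*(6 + v) = 3 + 2*v*(6 + v))
20*r(B(1, -2)) = 20*(3 + 2*(1/(-2))² + 12/(-2)) = 20*(3 + 2*(-½)² + 12*(-½)) = 20*(3 + 2*(¼) - 6) = 20*(3 + ½ - 6) = 20*(-5/2) = -50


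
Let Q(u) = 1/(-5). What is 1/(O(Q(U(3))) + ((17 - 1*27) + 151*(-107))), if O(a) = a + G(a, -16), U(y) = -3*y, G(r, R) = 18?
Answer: -5/80746 ≈ -6.1923e-5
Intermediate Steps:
Q(u) = -⅕
O(a) = 18 + a (O(a) = a + 18 = 18 + a)
1/(O(Q(U(3))) + ((17 - 1*27) + 151*(-107))) = 1/((18 - ⅕) + ((17 - 1*27) + 151*(-107))) = 1/(89/5 + ((17 - 27) - 16157)) = 1/(89/5 + (-10 - 16157)) = 1/(89/5 - 16167) = 1/(-80746/5) = -5/80746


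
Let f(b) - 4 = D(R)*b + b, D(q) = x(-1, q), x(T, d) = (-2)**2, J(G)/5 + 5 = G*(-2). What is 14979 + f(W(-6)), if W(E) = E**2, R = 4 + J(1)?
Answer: 15163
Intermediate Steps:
J(G) = -25 - 10*G (J(G) = -25 + 5*(G*(-2)) = -25 + 5*(-2*G) = -25 - 10*G)
x(T, d) = 4
R = -31 (R = 4 + (-25 - 10*1) = 4 + (-25 - 10) = 4 - 35 = -31)
D(q) = 4
f(b) = 4 + 5*b (f(b) = 4 + (4*b + b) = 4 + 5*b)
14979 + f(W(-6)) = 14979 + (4 + 5*(-6)**2) = 14979 + (4 + 5*36) = 14979 + (4 + 180) = 14979 + 184 = 15163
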